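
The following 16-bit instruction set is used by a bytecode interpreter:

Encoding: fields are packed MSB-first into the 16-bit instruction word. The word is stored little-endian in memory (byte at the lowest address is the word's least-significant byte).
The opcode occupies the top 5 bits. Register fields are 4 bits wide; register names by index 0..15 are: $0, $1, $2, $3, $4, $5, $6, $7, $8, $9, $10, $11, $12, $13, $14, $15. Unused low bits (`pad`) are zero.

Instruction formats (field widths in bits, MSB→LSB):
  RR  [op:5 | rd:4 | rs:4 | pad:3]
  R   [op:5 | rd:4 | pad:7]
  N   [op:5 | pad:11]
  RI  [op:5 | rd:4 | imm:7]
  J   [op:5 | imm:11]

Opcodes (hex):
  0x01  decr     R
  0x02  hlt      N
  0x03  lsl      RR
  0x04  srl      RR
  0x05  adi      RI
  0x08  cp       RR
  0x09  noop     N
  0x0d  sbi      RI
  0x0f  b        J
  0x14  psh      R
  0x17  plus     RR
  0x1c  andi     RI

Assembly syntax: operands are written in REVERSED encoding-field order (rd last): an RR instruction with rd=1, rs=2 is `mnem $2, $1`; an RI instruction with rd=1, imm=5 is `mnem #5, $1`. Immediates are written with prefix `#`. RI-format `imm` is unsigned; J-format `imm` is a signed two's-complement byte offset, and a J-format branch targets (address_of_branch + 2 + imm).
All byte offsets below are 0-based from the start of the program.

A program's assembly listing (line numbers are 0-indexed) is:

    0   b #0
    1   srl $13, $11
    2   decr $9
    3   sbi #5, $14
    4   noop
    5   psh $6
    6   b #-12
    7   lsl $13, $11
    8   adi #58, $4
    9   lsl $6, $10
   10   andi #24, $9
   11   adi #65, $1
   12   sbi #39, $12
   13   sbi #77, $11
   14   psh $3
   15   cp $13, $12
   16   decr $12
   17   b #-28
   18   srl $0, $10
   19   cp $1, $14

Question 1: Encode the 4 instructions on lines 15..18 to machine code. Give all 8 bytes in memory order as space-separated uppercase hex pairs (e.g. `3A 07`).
68 46 00 0E E4 7F 00 25

15. cp fields op=0x8:5|rd=12:4|rs=13:4|pad=0:3 → word 4668h → 68 46
16. decr fields op=0x1:5|rd=12:4|pad=0:7 → word 0e00h → 00 0e
17. b fields op=0xf:5|imm=-28:11 → word 7fe4h → e4 7f
18. srl fields op=0x4:5|rd=10:4|rs=0:4|pad=0:3 → word 2500h → 00 25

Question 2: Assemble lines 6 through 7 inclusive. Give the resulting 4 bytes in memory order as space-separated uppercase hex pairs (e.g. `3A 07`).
F4 7F E8 1D

6. b fields op=0xf:5|imm=-12:11 → word 7ff4h → f4 7f
7. lsl fields op=0x3:5|rd=11:4|rs=13:4|pad=0:3 → word 1de8h → e8 1d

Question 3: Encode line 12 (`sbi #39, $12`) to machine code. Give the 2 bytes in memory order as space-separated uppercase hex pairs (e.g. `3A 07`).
27 6E

12. sbi fields op=0xd:5|rd=12:4|imm=39:7 → word 6e27h → 27 6e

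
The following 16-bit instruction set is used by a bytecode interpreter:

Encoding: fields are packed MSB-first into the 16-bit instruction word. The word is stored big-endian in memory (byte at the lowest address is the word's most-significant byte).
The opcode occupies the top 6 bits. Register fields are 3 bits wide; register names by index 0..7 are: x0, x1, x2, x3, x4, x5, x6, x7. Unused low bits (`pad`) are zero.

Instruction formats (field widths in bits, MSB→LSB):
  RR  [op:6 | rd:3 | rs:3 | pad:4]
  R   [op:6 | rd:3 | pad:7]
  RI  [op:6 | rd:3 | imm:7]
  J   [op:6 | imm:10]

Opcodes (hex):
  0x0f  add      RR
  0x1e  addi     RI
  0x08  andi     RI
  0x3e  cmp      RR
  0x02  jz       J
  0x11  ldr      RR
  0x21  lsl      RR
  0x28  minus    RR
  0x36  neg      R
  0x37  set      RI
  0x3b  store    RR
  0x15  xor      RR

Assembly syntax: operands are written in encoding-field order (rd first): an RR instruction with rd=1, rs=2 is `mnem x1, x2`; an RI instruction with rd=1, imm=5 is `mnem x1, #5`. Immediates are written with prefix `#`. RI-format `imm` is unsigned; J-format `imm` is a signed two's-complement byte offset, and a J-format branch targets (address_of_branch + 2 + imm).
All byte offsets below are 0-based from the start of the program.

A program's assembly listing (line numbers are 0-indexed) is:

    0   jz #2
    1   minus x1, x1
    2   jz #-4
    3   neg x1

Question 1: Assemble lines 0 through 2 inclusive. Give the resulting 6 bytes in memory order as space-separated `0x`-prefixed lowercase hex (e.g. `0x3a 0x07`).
L0: jz op=0x2:6|imm=2:10 ⇒ 0x0802 ⇒ big 08 02
L1: minus op=0x28:6|rd=1:3|rs=1:3|pad=0:4 ⇒ 0xa090 ⇒ big a0 90
L2: jz op=0x2:6|imm=-4:10 ⇒ 0x0bfc ⇒ big 0b fc

0x08 0x02 0xa0 0x90 0x0b 0xfc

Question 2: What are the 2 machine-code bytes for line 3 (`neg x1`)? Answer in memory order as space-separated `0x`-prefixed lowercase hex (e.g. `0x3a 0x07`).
3. neg fields op=0x36:6|rd=1:3|pad=0:7 → word d880h → d8 80

0xd8 0x80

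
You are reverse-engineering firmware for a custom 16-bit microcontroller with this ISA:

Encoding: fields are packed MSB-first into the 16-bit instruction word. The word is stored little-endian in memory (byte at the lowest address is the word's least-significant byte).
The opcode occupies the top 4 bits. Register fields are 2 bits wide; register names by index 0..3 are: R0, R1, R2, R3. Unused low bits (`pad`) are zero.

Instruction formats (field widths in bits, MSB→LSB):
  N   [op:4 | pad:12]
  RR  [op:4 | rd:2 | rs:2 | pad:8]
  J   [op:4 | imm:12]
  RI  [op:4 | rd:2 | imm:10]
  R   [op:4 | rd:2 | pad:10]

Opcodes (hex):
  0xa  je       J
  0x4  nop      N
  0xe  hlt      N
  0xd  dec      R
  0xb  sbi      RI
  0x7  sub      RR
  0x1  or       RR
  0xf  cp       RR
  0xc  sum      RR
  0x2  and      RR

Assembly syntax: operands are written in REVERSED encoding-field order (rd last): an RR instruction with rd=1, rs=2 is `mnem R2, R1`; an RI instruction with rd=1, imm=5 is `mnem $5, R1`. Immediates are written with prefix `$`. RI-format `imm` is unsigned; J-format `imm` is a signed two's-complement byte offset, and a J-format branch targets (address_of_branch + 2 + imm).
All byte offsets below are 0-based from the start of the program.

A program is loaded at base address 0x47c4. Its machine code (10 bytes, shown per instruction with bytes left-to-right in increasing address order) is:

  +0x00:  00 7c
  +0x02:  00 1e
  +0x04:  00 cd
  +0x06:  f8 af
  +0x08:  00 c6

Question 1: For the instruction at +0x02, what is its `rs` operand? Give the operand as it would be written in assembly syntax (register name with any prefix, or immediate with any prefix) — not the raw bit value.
R2

+0x02: 00 1e ⇒ word 0x1e00 (little)
  top 4b → 0x1 → or [RR]
  rd: (w>>10)&0x3=0x3 → R3
  rs: (w>>8)&0x3=0x2 → R2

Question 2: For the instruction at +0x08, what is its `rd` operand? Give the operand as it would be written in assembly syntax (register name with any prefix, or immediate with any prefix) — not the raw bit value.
off 0x08: read 00 c6 as little → 0xc600
  top 4b → 0xc → sum [RR]
  [11:10] rd=1 = R1
  [9:8] rs=2 = R2

R1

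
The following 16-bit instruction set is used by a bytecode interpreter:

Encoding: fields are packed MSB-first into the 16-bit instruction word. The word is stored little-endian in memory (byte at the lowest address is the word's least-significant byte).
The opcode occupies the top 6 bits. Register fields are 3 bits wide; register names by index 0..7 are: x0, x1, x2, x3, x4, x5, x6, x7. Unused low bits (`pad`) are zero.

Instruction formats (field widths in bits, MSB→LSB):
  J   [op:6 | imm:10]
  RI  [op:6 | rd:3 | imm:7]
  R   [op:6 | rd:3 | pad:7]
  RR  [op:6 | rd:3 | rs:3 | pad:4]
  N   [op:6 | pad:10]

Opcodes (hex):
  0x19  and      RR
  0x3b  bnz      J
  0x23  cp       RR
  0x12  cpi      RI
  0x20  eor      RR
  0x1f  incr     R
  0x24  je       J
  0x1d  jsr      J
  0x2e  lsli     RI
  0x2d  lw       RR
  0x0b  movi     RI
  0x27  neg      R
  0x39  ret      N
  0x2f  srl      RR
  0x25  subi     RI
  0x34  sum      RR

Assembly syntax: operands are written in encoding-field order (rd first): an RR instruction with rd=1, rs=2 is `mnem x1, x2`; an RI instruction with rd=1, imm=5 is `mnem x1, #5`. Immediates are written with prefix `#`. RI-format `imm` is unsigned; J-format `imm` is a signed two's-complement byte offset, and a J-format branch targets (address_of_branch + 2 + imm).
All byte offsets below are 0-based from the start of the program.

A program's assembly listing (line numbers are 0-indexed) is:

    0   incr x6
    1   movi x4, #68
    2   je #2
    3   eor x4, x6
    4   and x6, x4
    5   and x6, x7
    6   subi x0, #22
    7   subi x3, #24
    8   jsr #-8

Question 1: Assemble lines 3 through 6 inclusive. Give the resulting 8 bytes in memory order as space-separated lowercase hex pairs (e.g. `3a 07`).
L3: eor op=0x20:6|rd=4:3|rs=6:3|pad=0:4 ⇒ 0x8260 ⇒ little 60 82
L4: and op=0x19:6|rd=6:3|rs=4:3|pad=0:4 ⇒ 0x6740 ⇒ little 40 67
L5: and op=0x19:6|rd=6:3|rs=7:3|pad=0:4 ⇒ 0x6770 ⇒ little 70 67
L6: subi op=0x25:6|rd=0:3|imm=22:7 ⇒ 0x9416 ⇒ little 16 94

60 82 40 67 70 67 16 94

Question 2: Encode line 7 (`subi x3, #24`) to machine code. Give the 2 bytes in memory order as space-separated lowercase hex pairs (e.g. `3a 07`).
98 95

7. subi fields op=0x25:6|rd=3:3|imm=24:7 → word 9598h → 98 95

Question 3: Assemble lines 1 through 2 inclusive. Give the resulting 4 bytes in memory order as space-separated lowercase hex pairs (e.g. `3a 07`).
L1: movi op=0xb:6|rd=4:3|imm=68:7 ⇒ 0x2e44 ⇒ little 44 2e
L2: je op=0x24:6|imm=2:10 ⇒ 0x9002 ⇒ little 02 90

44 2e 02 90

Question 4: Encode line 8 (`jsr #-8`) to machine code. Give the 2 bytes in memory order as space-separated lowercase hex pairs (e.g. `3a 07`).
f8 77

L8: jsr op=0x1d:6|imm=-8:10 ⇒ 0x77f8 ⇒ little f8 77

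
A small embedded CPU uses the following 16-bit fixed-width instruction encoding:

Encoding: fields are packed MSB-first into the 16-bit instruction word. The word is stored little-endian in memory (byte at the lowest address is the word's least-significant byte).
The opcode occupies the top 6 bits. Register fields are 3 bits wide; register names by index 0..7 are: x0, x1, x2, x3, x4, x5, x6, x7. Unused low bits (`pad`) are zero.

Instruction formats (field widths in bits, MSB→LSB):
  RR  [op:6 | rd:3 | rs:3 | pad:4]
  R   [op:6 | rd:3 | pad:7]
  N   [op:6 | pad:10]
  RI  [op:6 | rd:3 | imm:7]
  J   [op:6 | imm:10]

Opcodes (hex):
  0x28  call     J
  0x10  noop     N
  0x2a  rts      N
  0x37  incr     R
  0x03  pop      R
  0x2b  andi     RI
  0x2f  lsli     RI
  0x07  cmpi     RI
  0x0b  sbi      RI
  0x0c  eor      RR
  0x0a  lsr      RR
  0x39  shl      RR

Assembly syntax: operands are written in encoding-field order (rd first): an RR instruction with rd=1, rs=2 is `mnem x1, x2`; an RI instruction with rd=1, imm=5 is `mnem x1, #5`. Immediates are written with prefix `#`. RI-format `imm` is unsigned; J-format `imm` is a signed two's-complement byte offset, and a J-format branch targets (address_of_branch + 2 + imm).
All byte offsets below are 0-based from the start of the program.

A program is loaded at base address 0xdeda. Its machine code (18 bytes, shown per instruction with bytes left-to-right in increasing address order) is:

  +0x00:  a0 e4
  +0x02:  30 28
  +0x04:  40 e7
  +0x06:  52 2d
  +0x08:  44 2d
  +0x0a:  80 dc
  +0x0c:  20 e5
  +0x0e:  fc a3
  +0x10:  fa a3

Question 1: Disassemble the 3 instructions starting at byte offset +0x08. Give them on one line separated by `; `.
@+08  little-endian(44 2d) = 0x2d44
  opcode bits[15:10]=0xb: sbi/RI
  rd: (w>>7)&0x7=0x2 → x2
  imm: (w>>0)&0x7f=0x44 → #68
@+0a  little-endian(80 dc) = 0xdc80
  opcode bits[15:10]=0x37: incr/R
  rd: (w>>7)&0x7=0x1 → x1
@+0c  little-endian(20 e5) = 0xe520
  opcode bits[15:10]=0x39: shl/RR
  rd: (w>>7)&0x7=0x2 → x2
  rs: (w>>4)&0x7=0x2 → x2

sbi x2, #68; incr x1; shl x2, x2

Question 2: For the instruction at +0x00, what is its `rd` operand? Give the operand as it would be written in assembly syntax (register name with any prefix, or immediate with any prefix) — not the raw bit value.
+0x00: a0 e4 ⇒ word 0xe4a0 (little)
  top 6b → 0x39 → shl [RR]
  rd: (w>>7)&0x7=0x1 → x1
  rs: (w>>4)&0x7=0x2 → x2

x1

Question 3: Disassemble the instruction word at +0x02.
off 0x02: read 30 28 as little → 0x2830
  op=0x2830>>10=0xa ⇒ lsr (RR)
  [9:7] rd=0 = x0
  [6:4] rs=3 = x3

lsr x0, x3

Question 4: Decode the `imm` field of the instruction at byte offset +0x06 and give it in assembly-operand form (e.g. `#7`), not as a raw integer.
+0x06: 52 2d ⇒ word 0x2d52 (little)
  top 6b → 0xb → sbi [RI]
  rd: (w>>7)&0x7=0x2 → x2
  imm: (w>>0)&0x7f=0x52 → #82

#82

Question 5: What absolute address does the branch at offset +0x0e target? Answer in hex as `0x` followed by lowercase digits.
@+0e  little-endian(fc a3) = 0xa3fc
  opcode bits[15:10]=0x28: call/J
  [9:0] imm=1020 (s10→-4) = #-4
  target = base 0xdeda + off 0x0e + 2 + imm -4 = 0xdee6

0xdee6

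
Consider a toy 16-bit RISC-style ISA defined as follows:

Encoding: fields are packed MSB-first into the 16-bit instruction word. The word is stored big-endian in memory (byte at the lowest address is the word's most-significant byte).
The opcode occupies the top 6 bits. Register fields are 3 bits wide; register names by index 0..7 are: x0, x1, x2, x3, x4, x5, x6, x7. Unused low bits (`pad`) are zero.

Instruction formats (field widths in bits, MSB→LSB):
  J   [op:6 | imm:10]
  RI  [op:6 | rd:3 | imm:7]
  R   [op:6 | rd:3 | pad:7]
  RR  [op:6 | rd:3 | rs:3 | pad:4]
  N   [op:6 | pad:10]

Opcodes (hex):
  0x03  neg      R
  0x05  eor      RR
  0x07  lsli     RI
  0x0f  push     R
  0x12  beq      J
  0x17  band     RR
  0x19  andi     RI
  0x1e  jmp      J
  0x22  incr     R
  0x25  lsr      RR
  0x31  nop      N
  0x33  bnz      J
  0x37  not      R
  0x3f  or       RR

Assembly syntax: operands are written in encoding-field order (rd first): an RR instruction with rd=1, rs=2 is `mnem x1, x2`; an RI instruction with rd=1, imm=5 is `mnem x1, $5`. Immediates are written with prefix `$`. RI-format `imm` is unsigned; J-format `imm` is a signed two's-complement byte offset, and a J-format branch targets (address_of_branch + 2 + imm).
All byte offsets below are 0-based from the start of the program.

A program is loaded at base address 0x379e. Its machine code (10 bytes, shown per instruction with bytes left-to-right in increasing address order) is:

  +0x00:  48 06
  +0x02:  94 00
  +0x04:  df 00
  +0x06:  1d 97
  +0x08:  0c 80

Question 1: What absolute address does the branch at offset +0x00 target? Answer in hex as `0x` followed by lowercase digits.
[00] 48 06 → 0x4806
  top 6b → 0x12 → beq [J]
  [9:0] imm=6 = $6
  target = base 0x379e + off 0x00 + 2 + imm 6 = 0x37a6

0x37a6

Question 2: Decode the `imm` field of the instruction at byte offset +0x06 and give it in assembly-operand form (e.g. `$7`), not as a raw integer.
$23

off 0x06: read 1d 97 as big → 0x1d97
  opcode bits[15:10]=0x7: lsli/RI
  [9:7] rd=3 = x3
  [6:0] imm=23 = $23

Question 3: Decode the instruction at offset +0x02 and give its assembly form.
lsr x0, x0

[02] 94 00 → 0x9400
  op=0x9400>>10=0x25 ⇒ lsr (RR)
  rd: (w>>7)&0x7=0x0 → x0
  rs: (w>>4)&0x7=0x0 → x0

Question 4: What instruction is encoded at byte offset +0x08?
[08] 0c 80 → 0x0c80
  op=0x0c80>>10=0x3 ⇒ neg (R)
  rd@[9:7]=0x1 ⇒ x1

neg x1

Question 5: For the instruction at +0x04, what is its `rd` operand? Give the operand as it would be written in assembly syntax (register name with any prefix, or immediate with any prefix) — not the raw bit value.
@+04  big-endian(df 00) = 0xdf00
  top 6b → 0x37 → not [R]
  rd@[9:7]=0x6 ⇒ x6

x6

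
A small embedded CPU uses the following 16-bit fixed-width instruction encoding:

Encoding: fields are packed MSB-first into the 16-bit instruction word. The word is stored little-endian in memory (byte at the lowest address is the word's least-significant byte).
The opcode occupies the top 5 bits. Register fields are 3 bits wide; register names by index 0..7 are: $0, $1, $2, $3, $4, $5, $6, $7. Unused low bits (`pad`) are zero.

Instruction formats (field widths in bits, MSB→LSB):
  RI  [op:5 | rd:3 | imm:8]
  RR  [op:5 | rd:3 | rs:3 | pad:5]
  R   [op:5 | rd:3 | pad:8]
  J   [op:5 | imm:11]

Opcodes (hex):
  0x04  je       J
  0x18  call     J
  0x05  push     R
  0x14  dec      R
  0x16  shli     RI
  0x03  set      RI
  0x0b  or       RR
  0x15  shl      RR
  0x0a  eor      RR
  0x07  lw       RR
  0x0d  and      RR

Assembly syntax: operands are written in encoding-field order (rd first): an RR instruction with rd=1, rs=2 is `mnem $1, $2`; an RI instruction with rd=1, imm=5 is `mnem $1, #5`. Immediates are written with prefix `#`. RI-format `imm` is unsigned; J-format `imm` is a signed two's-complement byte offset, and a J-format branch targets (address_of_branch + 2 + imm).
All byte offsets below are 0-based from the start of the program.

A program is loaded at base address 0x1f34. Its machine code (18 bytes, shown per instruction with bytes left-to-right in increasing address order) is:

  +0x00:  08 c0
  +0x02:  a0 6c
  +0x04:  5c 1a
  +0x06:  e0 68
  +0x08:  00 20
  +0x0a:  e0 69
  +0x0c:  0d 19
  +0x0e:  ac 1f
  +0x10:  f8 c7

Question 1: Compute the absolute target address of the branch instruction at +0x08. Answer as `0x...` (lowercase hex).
0x1f3e

+0x08: 00 20 ⇒ word 0x2000 (little)
  opcode bits[15:11]=0x4: je/J
  [10:0] imm=0 = #0
  target = base 0x1f34 + off 0x08 + 2 + imm 0 = 0x1f3e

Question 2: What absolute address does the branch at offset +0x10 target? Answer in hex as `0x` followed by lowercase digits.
0x1f3e

+0x10: f8 c7 ⇒ word 0xc7f8 (little)
  top 5b → 0x18 → call [J]
  [10:0] imm=2040 (s11→-8) = #-8
  target = base 0x1f34 + off 0x10 + 2 + imm -8 = 0x1f3e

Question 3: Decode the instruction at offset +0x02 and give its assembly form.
and $4, $5

+0x02: a0 6c ⇒ word 0x6ca0 (little)
  top 5b → 0xd → and [RR]
  rd@[10:8]=0x4 ⇒ $4
  rs@[7:5]=0x5 ⇒ $5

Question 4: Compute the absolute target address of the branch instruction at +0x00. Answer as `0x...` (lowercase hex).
0x1f3e

+0x00: 08 c0 ⇒ word 0xc008 (little)
  opcode bits[15:11]=0x18: call/J
  imm: (w>>0)&0x7ff=0x8 → #8
  target = base 0x1f34 + off 0x00 + 2 + imm 8 = 0x1f3e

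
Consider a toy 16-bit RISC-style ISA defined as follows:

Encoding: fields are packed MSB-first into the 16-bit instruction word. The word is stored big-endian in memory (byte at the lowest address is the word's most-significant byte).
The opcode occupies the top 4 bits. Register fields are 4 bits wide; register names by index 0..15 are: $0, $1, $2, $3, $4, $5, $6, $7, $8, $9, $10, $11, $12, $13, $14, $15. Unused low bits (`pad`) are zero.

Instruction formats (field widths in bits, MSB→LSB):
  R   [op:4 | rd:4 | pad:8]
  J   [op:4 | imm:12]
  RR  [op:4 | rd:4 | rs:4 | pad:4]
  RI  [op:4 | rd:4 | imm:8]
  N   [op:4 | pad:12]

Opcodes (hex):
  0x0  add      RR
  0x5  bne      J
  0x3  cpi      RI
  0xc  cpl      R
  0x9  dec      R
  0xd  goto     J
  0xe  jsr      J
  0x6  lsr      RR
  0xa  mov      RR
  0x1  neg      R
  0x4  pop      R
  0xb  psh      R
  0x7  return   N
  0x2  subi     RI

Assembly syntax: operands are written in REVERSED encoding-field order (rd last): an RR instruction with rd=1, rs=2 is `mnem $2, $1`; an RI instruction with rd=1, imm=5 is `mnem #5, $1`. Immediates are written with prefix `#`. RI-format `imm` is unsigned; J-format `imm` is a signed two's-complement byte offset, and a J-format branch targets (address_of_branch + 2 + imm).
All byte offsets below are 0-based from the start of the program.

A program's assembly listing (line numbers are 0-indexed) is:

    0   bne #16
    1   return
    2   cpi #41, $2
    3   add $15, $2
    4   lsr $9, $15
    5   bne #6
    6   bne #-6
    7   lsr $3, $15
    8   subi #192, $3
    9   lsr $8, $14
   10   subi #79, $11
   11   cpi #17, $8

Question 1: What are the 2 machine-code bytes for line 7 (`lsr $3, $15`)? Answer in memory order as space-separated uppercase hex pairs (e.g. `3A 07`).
7. lsr fields op=0x6:4|rd=15:4|rs=3:4|pad=0:4 → word 6f30h → 6f 30

6F 30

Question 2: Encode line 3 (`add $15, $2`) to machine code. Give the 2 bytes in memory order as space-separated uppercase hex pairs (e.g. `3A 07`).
3. add fields op=0x0:4|rd=2:4|rs=15:4|pad=0:4 → word 02f0h → 02 f0

02 F0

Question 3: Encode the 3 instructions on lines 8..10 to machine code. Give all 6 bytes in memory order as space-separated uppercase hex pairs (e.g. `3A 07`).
line 8 (subi): pack op=0x2:4|rd=3:4|imm=192:8 = 0x23c0; big→ 23 c0
line 9 (lsr): pack op=0x6:4|rd=14:4|rs=8:4|pad=0:4 = 0x6e80; big→ 6e 80
line 10 (subi): pack op=0x2:4|rd=11:4|imm=79:8 = 0x2b4f; big→ 2b 4f

23 C0 6E 80 2B 4F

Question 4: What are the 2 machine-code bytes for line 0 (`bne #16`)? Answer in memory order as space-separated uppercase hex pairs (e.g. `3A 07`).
50 10

L0: bne op=0x5:4|imm=16:12 ⇒ 0x5010 ⇒ big 50 10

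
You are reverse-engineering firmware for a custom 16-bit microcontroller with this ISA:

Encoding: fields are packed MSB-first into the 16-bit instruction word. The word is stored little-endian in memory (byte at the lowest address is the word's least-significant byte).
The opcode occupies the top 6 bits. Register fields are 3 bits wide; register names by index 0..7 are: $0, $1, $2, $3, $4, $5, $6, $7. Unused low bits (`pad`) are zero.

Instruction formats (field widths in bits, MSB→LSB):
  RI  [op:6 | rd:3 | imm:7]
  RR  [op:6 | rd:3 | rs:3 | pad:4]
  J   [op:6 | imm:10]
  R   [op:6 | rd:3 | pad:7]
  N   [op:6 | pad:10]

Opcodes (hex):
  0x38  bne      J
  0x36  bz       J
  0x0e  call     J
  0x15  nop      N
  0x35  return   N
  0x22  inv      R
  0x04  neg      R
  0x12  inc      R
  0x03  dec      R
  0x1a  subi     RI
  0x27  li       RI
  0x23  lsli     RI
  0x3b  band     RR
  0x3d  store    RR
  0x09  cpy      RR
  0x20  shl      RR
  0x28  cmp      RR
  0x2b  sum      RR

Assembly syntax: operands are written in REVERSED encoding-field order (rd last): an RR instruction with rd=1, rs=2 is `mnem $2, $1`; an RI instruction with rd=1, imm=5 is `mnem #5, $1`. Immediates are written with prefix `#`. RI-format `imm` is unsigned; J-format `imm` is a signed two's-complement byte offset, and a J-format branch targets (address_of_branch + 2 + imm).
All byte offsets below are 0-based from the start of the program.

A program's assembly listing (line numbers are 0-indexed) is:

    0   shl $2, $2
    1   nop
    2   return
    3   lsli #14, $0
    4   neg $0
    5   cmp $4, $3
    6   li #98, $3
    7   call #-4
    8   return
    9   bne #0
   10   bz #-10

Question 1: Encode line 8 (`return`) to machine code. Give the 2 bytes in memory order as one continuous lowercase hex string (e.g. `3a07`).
L8: return op=0x35:6|pad=0:10 ⇒ 0xd400 ⇒ little 00 d4

00d4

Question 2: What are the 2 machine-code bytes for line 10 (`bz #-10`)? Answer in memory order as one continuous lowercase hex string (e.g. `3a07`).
10. bz fields op=0x36:6|imm=-10:10 → word dbf6h → f6 db

f6db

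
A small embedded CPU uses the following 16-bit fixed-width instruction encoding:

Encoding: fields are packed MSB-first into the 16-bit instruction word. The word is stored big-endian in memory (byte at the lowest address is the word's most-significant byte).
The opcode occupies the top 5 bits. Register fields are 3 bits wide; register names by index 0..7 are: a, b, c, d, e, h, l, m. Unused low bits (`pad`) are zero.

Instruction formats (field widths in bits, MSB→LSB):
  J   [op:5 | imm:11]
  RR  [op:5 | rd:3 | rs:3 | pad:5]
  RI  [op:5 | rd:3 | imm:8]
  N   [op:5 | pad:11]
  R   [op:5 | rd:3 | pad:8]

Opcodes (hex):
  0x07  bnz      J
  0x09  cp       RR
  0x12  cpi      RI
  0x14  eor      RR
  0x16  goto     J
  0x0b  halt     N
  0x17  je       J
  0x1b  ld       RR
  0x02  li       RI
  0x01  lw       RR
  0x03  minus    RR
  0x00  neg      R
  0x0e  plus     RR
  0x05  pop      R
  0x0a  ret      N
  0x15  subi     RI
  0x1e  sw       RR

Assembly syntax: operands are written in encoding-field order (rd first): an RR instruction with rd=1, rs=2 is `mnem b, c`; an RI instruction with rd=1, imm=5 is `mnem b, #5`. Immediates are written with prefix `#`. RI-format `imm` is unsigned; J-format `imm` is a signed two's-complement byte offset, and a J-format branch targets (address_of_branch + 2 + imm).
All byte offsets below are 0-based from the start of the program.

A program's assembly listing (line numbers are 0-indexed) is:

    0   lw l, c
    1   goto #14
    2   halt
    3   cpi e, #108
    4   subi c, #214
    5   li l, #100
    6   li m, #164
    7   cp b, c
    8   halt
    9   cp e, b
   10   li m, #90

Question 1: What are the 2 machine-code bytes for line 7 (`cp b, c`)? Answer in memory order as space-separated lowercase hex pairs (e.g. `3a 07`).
49 40

line 7 (cp): pack op=0x9:5|rd=1:3|rs=2:3|pad=0:5 = 0x4940; big→ 49 40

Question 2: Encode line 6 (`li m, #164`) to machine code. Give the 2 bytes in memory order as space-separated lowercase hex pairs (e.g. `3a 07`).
line 6 (li): pack op=0x2:5|rd=7:3|imm=164:8 = 0x17a4; big→ 17 a4

17 a4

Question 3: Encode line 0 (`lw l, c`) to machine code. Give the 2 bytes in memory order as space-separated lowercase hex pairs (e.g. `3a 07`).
0e 40

line 0 (lw): pack op=0x1:5|rd=6:3|rs=2:3|pad=0:5 = 0x0e40; big→ 0e 40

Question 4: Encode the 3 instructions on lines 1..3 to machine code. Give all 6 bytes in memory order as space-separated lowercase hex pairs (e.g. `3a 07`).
b0 0e 58 00 94 6c

1. goto fields op=0x16:5|imm=14:11 → word b00eh → b0 0e
2. halt fields op=0xb:5|pad=0:11 → word 5800h → 58 00
3. cpi fields op=0x12:5|rd=4:3|imm=108:8 → word 946ch → 94 6c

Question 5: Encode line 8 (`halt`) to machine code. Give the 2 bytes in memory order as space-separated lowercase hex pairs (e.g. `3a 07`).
58 00

line 8 (halt): pack op=0xb:5|pad=0:11 = 0x5800; big→ 58 00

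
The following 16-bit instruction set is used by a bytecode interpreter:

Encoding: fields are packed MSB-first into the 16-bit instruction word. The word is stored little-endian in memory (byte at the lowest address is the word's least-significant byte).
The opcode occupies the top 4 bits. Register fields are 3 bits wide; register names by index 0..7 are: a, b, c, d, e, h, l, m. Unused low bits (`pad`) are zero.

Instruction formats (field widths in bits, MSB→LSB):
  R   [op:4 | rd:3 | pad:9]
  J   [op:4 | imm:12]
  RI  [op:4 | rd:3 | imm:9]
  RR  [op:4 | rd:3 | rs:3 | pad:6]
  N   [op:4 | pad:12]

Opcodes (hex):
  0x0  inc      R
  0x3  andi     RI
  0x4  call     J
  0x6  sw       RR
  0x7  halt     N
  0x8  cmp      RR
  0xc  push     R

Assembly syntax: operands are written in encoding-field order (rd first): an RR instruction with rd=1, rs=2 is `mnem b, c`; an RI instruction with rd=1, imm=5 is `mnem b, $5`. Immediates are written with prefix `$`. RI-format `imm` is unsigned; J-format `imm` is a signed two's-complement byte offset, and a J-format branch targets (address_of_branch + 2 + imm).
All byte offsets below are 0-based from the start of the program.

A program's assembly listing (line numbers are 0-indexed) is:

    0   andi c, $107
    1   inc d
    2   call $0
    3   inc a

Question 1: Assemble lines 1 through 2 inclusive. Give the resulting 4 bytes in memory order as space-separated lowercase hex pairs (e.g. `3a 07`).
1. inc fields op=0x0:4|rd=3:3|pad=0:9 → word 0600h → 00 06
2. call fields op=0x4:4|imm=0:12 → word 4000h → 00 40

00 06 00 40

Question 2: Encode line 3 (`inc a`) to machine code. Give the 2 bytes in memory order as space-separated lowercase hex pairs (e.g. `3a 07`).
L3: inc op=0x0:4|rd=0:3|pad=0:9 ⇒ 0x0000 ⇒ little 00 00

00 00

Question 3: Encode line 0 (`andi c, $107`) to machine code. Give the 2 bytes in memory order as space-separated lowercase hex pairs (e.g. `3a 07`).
6b 34

0. andi fields op=0x3:4|rd=2:3|imm=107:9 → word 346bh → 6b 34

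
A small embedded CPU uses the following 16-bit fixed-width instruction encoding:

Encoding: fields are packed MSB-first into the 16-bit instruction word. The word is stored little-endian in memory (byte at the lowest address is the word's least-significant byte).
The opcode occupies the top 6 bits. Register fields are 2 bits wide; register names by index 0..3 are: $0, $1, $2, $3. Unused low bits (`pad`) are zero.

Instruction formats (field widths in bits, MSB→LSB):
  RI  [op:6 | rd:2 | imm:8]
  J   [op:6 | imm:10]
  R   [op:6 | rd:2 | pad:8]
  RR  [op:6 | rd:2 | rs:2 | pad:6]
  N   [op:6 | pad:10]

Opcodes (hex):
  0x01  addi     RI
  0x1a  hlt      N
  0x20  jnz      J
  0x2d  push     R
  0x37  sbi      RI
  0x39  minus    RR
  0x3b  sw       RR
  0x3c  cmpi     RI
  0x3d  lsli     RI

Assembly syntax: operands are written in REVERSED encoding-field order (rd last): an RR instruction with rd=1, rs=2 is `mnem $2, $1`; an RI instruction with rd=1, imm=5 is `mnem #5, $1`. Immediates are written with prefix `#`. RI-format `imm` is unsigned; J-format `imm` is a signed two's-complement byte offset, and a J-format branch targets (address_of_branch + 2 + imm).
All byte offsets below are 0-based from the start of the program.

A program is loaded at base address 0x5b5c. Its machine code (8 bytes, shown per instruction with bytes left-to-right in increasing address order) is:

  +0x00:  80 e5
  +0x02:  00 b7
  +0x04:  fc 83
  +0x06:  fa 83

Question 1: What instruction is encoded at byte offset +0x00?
minus $2, $1

[00] 80 e5 → 0xe580
  opcode bits[15:10]=0x39: minus/RR
  [9:8] rd=1 = $1
  [7:6] rs=2 = $2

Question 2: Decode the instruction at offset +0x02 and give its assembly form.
off 0x02: read 00 b7 as little → 0xb700
  opcode bits[15:10]=0x2d: push/R
  rd: (w>>8)&0x3=0x3 → $3

push $3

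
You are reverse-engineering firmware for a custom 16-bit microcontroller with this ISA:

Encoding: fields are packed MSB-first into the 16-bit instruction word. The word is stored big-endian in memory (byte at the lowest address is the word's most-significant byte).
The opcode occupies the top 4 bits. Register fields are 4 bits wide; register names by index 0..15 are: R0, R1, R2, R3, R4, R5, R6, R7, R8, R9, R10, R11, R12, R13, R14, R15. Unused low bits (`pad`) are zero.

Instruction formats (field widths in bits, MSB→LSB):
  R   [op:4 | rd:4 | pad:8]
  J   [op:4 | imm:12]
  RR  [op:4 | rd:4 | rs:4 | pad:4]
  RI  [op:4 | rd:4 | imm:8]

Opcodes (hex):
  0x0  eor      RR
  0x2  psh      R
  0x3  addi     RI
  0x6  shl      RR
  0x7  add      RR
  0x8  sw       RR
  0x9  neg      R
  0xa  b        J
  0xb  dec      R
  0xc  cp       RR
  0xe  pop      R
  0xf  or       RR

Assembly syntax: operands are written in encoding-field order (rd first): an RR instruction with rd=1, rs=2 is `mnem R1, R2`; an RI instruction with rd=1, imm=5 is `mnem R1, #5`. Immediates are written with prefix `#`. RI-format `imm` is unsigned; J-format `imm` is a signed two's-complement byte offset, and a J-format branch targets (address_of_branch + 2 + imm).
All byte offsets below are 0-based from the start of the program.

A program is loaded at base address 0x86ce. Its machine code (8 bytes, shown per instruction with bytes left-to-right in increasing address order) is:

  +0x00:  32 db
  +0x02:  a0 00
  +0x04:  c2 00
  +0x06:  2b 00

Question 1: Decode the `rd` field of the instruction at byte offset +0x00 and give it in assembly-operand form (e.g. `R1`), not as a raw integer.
+0x00: 32 db ⇒ word 0x32db (big)
  opcode bits[15:12]=0x3: addi/RI
  rd@[11:8]=0x2 ⇒ R2
  imm@[7:0]=0xdb ⇒ #219

R2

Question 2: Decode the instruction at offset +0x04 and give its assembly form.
cp R2, R0

off 0x04: read c2 00 as big → 0xc200
  op=0xc200>>12=0xc ⇒ cp (RR)
  [11:8] rd=2 = R2
  [7:4] rs=0 = R0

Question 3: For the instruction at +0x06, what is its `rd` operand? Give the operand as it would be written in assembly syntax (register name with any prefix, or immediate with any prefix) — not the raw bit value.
@+06  big-endian(2b 00) = 0x2b00
  op=0x2b00>>12=0x2 ⇒ psh (R)
  rd: (w>>8)&0xf=0xb → R11

R11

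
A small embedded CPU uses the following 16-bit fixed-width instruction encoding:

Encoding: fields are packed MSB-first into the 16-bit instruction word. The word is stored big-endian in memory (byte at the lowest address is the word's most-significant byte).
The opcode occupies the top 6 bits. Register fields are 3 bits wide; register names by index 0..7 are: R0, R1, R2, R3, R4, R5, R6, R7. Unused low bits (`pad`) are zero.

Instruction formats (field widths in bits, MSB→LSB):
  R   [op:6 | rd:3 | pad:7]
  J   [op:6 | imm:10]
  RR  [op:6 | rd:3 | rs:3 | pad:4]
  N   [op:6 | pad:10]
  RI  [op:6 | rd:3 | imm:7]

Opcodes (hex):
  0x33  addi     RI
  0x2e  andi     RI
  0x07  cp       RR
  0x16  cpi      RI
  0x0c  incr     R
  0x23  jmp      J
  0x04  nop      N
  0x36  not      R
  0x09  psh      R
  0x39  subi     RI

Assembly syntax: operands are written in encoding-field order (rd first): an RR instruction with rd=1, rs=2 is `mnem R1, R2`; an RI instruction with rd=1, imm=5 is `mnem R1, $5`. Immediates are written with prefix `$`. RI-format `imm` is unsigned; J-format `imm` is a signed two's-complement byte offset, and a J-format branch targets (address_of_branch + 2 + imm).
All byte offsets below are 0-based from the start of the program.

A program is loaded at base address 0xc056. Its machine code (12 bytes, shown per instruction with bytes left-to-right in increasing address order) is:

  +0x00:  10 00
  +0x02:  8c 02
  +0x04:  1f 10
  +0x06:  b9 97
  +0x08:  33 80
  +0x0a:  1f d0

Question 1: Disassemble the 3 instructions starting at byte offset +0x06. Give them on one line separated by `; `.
+0x06: b9 97 ⇒ word 0xb997 (big)
  op=0xb997>>10=0x2e ⇒ andi (RI)
  [9:7] rd=3 = R3
  [6:0] imm=23 = $23
+0x08: 33 80 ⇒ word 0x3380 (big)
  op=0x3380>>10=0xc ⇒ incr (R)
  [9:7] rd=7 = R7
+0x0a: 1f d0 ⇒ word 0x1fd0 (big)
  op=0x1fd0>>10=0x7 ⇒ cp (RR)
  [9:7] rd=7 = R7
  [6:4] rs=5 = R5

andi R3, $23; incr R7; cp R7, R5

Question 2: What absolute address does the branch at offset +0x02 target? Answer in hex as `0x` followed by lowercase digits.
+0x02: 8c 02 ⇒ word 0x8c02 (big)
  opcode bits[15:10]=0x23: jmp/J
  imm@[9:0]=0x2 ⇒ $2
  target = base 0xc056 + off 0x02 + 2 + imm 2 = 0xc05c

0xc05c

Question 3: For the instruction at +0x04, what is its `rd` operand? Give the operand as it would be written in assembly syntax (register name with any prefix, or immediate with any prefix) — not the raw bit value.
R6

@+04  big-endian(1f 10) = 0x1f10
  top 6b → 0x7 → cp [RR]
  rd@[9:7]=0x6 ⇒ R6
  rs@[6:4]=0x1 ⇒ R1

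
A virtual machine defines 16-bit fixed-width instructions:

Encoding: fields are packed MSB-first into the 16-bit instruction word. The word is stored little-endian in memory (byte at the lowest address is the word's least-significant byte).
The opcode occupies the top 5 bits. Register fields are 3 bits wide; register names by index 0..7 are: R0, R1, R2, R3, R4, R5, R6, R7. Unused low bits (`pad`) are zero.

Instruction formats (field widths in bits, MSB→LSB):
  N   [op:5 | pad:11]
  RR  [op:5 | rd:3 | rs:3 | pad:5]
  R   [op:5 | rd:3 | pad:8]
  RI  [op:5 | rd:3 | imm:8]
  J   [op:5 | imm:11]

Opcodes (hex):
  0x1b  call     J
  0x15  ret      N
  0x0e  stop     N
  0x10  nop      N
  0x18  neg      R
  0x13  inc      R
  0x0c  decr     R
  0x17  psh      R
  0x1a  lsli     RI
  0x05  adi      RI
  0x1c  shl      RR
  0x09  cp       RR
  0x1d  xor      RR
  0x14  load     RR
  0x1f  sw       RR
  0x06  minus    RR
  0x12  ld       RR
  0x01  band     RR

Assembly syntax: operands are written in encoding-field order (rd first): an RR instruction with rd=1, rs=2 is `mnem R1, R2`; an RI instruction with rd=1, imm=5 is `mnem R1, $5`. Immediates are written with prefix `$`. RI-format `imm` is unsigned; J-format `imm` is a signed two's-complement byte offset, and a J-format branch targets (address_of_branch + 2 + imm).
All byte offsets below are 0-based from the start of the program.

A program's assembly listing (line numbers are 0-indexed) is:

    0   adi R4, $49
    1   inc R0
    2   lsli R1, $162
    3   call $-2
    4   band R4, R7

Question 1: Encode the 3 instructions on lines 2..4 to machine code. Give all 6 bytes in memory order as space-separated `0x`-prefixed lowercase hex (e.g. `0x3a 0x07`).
L2: lsli op=0x1a:5|rd=1:3|imm=162:8 ⇒ 0xd1a2 ⇒ little a2 d1
L3: call op=0x1b:5|imm=-2:11 ⇒ 0xdffe ⇒ little fe df
L4: band op=0x1:5|rd=4:3|rs=7:3|pad=0:5 ⇒ 0x0ce0 ⇒ little e0 0c

0xa2 0xd1 0xfe 0xdf 0xe0 0x0c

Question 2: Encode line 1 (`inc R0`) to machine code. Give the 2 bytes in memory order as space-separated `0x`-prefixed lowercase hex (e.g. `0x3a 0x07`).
0x00 0x98

1. inc fields op=0x13:5|rd=0:3|pad=0:8 → word 9800h → 00 98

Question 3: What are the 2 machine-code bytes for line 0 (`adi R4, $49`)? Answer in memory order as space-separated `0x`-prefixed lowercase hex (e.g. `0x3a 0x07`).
0x31 0x2c

line 0 (adi): pack op=0x5:5|rd=4:3|imm=49:8 = 0x2c31; little→ 31 2c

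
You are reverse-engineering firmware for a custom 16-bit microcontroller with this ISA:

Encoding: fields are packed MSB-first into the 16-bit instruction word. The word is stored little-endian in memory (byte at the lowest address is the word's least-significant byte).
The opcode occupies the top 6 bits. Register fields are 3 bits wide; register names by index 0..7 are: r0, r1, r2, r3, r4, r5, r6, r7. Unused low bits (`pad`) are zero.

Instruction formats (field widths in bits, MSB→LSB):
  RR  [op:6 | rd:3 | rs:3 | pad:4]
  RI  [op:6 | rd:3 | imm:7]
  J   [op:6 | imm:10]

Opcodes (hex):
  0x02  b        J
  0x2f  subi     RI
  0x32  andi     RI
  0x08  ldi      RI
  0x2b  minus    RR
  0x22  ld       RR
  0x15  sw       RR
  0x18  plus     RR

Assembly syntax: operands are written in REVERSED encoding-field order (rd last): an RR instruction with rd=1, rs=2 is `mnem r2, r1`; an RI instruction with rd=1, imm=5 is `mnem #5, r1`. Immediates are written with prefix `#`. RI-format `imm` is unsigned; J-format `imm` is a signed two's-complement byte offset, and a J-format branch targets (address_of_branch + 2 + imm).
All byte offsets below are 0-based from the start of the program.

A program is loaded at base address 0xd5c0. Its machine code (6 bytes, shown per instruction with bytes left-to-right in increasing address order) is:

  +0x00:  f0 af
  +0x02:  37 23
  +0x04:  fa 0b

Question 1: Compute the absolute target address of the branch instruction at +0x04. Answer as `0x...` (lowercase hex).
off 0x04: read fa 0b as little → 0x0bfa
  opcode bits[15:10]=0x2: b/J
  imm@[9:0]=0x3fa (s10→-6) ⇒ #-6
  target = base 0xd5c0 + off 0x04 + 2 + imm -6 = 0xd5c0

0xd5c0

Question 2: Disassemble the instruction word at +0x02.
[02] 37 23 → 0x2337
  op=0x2337>>10=0x8 ⇒ ldi (RI)
  rd: (w>>7)&0x7=0x6 → r6
  imm: (w>>0)&0x7f=0x37 → #55

ldi #55, r6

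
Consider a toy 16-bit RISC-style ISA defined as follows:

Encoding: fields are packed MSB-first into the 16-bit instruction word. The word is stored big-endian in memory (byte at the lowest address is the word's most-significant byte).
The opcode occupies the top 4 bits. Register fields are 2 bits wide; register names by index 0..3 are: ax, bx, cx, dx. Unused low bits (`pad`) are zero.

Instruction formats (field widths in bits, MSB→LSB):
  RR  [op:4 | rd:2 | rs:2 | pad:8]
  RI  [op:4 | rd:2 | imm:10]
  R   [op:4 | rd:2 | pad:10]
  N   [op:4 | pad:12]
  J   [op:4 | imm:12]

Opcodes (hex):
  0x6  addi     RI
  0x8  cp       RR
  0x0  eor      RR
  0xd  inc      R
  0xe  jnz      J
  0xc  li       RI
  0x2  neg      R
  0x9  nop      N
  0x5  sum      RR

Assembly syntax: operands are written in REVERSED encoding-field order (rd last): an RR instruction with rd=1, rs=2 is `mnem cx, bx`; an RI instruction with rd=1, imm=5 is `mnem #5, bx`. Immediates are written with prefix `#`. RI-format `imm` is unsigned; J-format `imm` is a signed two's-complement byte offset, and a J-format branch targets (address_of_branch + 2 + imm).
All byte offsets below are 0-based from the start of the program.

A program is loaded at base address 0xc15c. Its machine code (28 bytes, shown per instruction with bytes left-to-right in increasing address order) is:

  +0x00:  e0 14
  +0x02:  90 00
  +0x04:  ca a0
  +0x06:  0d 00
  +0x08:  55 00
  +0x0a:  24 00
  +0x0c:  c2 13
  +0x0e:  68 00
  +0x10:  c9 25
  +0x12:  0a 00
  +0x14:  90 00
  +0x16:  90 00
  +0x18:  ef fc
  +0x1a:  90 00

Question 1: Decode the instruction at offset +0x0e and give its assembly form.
addi #0, cx

off 0x0e: read 68 00 as big → 0x6800
  top 4b → 0x6 → addi [RI]
  rd: (w>>10)&0x3=0x2 → cx
  imm: (w>>0)&0x3ff=0x0 → #0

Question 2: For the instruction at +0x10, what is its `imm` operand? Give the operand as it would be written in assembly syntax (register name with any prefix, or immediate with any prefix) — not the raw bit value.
#293

off 0x10: read c9 25 as big → 0xc925
  top 4b → 0xc → li [RI]
  [11:10] rd=2 = cx
  [9:0] imm=293 = #293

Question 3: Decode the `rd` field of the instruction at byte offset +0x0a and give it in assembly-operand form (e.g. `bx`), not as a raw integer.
bx

@+0a  big-endian(24 00) = 0x2400
  top 4b → 0x2 → neg [R]
  rd@[11:10]=0x1 ⇒ bx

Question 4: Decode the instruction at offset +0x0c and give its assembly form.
li #531, ax

@+0c  big-endian(c2 13) = 0xc213
  op=0xc213>>12=0xc ⇒ li (RI)
  rd@[11:10]=0x0 ⇒ ax
  imm@[9:0]=0x213 ⇒ #531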